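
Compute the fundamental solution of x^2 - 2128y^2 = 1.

First expand sqrt(2128) as a continued fraction. With x_i = (sqrt(2128) + m_i)/d_i and (m_0, d_0) = (0, 1): a_0 = floor(sqrt(2128)) = 46, since 46^2 = 2116 <= 2128 < 2209 = 47^2.
Iterate m_{i+1} = d_i*a_i - m_i, d_{i+1} = (2128 - m_{i+1}^2)/d_i, a_{i+1} = floor((a_0 + m_{i+1})/d_{i+1}):
  m_1 = 1*46 - 0 = 46, d_1 = (2128 - 46^2)/1 = 12/1 = 12, a_1 = floor((46 + 46)/12) = 7.
  m_2 = 12*7 - 46 = 38, d_2 = (2128 - 38^2)/12 = 684/12 = 57, a_2 = floor((46 + 38)/57) = 1.
  m_3 = 57*1 - 38 = 19, d_3 = (2128 - 19^2)/57 = 1767/57 = 31, a_3 = floor((46 + 19)/31) = 2.
  m_4 = 31*2 - 19 = 43, d_4 = (2128 - 43^2)/31 = 279/31 = 9, a_4 = floor((46 + 43)/9) = 9.
  m_5 = 9*9 - 43 = 38, d_5 = (2128 - 38^2)/9 = 684/9 = 76, a_5 = floor((46 + 38)/76) = 1.
  m_6 = 76*1 - 38 = 38, d_6 = (2128 - 38^2)/76 = 684/76 = 9, a_6 = floor((46 + 38)/9) = 9.
  m_7 = 9*9 - 38 = 43, d_7 = (2128 - 43^2)/9 = 279/9 = 31, a_7 = floor((46 + 43)/31) = 2.
  m_8 = 31*2 - 43 = 19, d_8 = (2128 - 19^2)/31 = 1767/31 = 57, a_8 = floor((46 + 19)/57) = 1.
  m_9 = 57*1 - 19 = 38, d_9 = (2128 - 38^2)/57 = 684/57 = 12, a_9 = floor((46 + 38)/12) = 7.
  m_10 = 12*7 - 38 = 46, d_10 = (2128 - 46^2)/12 = 12/12 = 1, a_10 = floor((46 + 46)/1) = 92.
  m_11 = 1*92 - 46 = 46, d_11 = (2128 - 46^2)/1 = 12/1 = 12: (m_11, d_11) = (m_1, d_1) = (46, 12), so from here the quotients repeat a_1, ..., a_10; the period length is 10.
So sqrt(2128) = [46; (7, 1, 2, 9, 1, 9, 2, 1, 7, 92)] with period length k = 10.
k is even, so the fundamental solution of x^2 - 2128y^2 = 1 is (p_{k-1}, q_{k-1}) = (p_9, q_9); compute convergents through index 9.
Convergents (p_i = a_i*p_{i-1} + p_{i-2}, q_i = a_i*q_{i-1} + q_{i-2} with p_{-2}=0, p_{-1}=1, q_{-2}=1, q_{-1}=0):
  i=0: a_0=46, p_0 = 46*1 + 0 = 46, q_0 = 46*0 + 1 = 1.
  i=1: a_1=7, p_1 = 7*46 + 1 = 323, q_1 = 7*1 + 0 = 7.
  i=2: a_2=1, p_2 = 1*323 + 46 = 369, q_2 = 1*7 + 1 = 8.
  i=3: a_3=2, p_3 = 2*369 + 323 = 1061, q_3 = 2*8 + 7 = 23.
  i=4: a_4=9, p_4 = 9*1061 + 369 = 9918, q_4 = 9*23 + 8 = 215.
  i=5: a_5=1, p_5 = 1*9918 + 1061 = 10979, q_5 = 1*215 + 23 = 238.
  i=6: a_6=9, p_6 = 9*10979 + 9918 = 108729, q_6 = 9*238 + 215 = 2357.
  i=7: a_7=2, p_7 = 2*108729 + 10979 = 228437, q_7 = 2*2357 + 238 = 4952.
  i=8: a_8=1, p_8 = 1*228437 + 108729 = 337166, q_8 = 1*4952 + 2357 = 7309.
  i=9: a_9=7, p_9 = 7*337166 + 228437 = 2588599, q_9 = 7*7309 + 4952 = 56115.
Check: 2588599^2 - 2128*56115^2 = 6700844782801 - 6700844782800 = 1, so (x, y) = (2588599, 56115) solves the equation, and by the theorem it is the least positive solution.

(x, y) = (2588599, 56115)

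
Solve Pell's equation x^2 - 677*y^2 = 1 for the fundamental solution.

First expand sqrt(677) as a continued fraction. With x_i = (sqrt(677) + m_i)/d_i and (m_0, d_0) = (0, 1): a_0 = floor(sqrt(677)) = 26, since 26^2 = 676 <= 677 < 729 = 27^2.
Iterate m_{i+1} = d_i*a_i - m_i, d_{i+1} = (677 - m_{i+1}^2)/d_i, a_{i+1} = floor((a_0 + m_{i+1})/d_{i+1}):
  m_1 = 1*26 - 0 = 26, d_1 = (677 - 26^2)/1 = 1/1 = 1, a_1 = floor((26 + 26)/1) = 52.
  m_2 = 1*52 - 26 = 26, d_2 = (677 - 26^2)/1 = 1/1 = 1: (m_2, d_2) = (m_1, d_1) = (26, 1), so from here the quotient a_1 repeats; the period length is 1.
So sqrt(677) = [26; (52)] with period length k = 1.
k is odd, so (p_{k-1}, q_{k-1}) only solves x^2 - 677y^2 = -1 and the fundamental solution of x^2 - 677y^2 = 1 is (p_{2k-1}, q_{2k-1}) = (p_1, q_1); compute convergents through index 1, running through the period twice.
Convergents (p_i = a_i*p_{i-1} + p_{i-2}, q_i = a_i*q_{i-1} + q_{i-2} with p_{-2}=0, p_{-1}=1, q_{-2}=1, q_{-1}=0):
  i=0: a_0=26, p_0 = 26*1 + 0 = 26, q_0 = 26*0 + 1 = 1.
  i=1: a_1=52, p_1 = 52*26 + 1 = 1353, q_1 = 52*1 + 0 = 52.
Indeed p_0^2 - 677*q_0^2 = 676 - 677 = -1, not +1.
Check: 1353^2 - 677*52^2 = 1830609 - 1830608 = 1, so (x, y) = (1353, 52) solves the equation, and by the theorem it is the least positive solution.

(x, y) = (1353, 52)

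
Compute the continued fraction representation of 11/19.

[0; 1, 1, 2, 1, 2]

Run the Euclidean algorithm on 11 and 19; the successive quotients are the partial quotients a_0, a_1, ... (each step inverts the fractional part left over by the previous one):
  11 = 0*19 + 11, so a_0 = 0.
  19 = 1*11 + 8, so a_1 = 1.
  11 = 1*8 + 3, so a_2 = 1.
  8 = 2*3 + 2, so a_3 = 2.
  3 = 1*2 + 1, so a_4 = 1.
  2 = 2*1 + 0, so a_5 = 2.
The remainder reaches 0 after 6 divisions, so the expansion has 6 partial quotients, read off in order.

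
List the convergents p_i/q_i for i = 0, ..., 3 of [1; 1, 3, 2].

Using the convergent recurrence p_i = a_i*p_{i-1} + p_{i-2}, q_i = a_i*q_{i-1} + q_{i-2} with p_{-2}=0, p_{-1}=1, q_{-2}=1, q_{-1}=0:
  i=0: a_0=1, p_0 = 1*1 + 0 = 1, q_0 = 1*0 + 1 = 1.
  i=1: a_1=1, p_1 = 1*1 + 1 = 2, q_1 = 1*1 + 0 = 1.
  i=2: a_2=3, p_2 = 3*2 + 1 = 7, q_2 = 3*1 + 1 = 4.
  i=3: a_3=2, p_3 = 2*7 + 2 = 16, q_3 = 2*4 + 1 = 9.

1/1, 2/1, 7/4, 16/9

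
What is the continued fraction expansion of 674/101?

[6; 1, 2, 16, 2]

Run the Euclidean algorithm on 674 and 101; the successive quotients are the partial quotients a_0, a_1, ... (each step inverts the fractional part left over by the previous one):
  674 = 6*101 + 68, so a_0 = 6.
  101 = 1*68 + 33, so a_1 = 1.
  68 = 2*33 + 2, so a_2 = 2.
  33 = 16*2 + 1, so a_3 = 16.
  2 = 2*1 + 0, so a_4 = 2.
The remainder reaches 0 after 5 divisions, so the expansion has 5 partial quotients, read off in order.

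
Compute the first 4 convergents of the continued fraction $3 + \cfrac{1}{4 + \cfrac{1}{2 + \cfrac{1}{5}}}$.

3/1, 13/4, 29/9, 158/49

Using the convergent recurrence p_i = a_i*p_{i-1} + p_{i-2}, q_i = a_i*q_{i-1} + q_{i-2} with p_{-2}=0, p_{-1}=1, q_{-2}=1, q_{-1}=0:
  i=0: a_0=3, p_0 = 3*1 + 0 = 3, q_0 = 3*0 + 1 = 1.
  i=1: a_1=4, p_1 = 4*3 + 1 = 13, q_1 = 4*1 + 0 = 4.
  i=2: a_2=2, p_2 = 2*13 + 3 = 29, q_2 = 2*4 + 1 = 9.
  i=3: a_3=5, p_3 = 5*29 + 13 = 158, q_3 = 5*9 + 4 = 49.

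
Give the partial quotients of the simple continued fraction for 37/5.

[7; 2, 2]

Run the Euclidean algorithm on 37 and 5; the successive quotients are the partial quotients a_0, a_1, ... (each step inverts the fractional part left over by the previous one):
  37 = 7*5 + 2, so a_0 = 7.
  5 = 2*2 + 1, so a_1 = 2.
  2 = 2*1 + 0, so a_2 = 2.
The remainder reaches 0 after 3 divisions, so the expansion has 3 partial quotients, read off in order.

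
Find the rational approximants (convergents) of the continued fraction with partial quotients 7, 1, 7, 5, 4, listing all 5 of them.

Using the convergent recurrence p_i = a_i*p_{i-1} + p_{i-2}, q_i = a_i*q_{i-1} + q_{i-2} with p_{-2}=0, p_{-1}=1, q_{-2}=1, q_{-1}=0:
  i=0: a_0=7, p_0 = 7*1 + 0 = 7, q_0 = 7*0 + 1 = 1.
  i=1: a_1=1, p_1 = 1*7 + 1 = 8, q_1 = 1*1 + 0 = 1.
  i=2: a_2=7, p_2 = 7*8 + 7 = 63, q_2 = 7*1 + 1 = 8.
  i=3: a_3=5, p_3 = 5*63 + 8 = 323, q_3 = 5*8 + 1 = 41.
  i=4: a_4=4, p_4 = 4*323 + 63 = 1355, q_4 = 4*41 + 8 = 172.

7/1, 8/1, 63/8, 323/41, 1355/172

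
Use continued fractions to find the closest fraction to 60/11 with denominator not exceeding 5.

11/2

Expand x = 60/11 as a continued fraction with the Euclidean algorithm:
  60 = 5*11 + 5, so a_0 = 5.
  11 = 2*5 + 1, so a_1 = 2.
  5 = 5*1 + 0, so a_2 = 5.
so x = [5; 2, 5].
Convergents (p_i = a_i*p_{i-1} + p_{i-2}, q_i = a_i*q_{i-1} + q_{i-2} with p_{-2}=0, p_{-1}=1, q_{-2}=1, q_{-1}=0), until the denominator exceeds 5:
  i=0: a_0=5, p_0 = 5*1 + 0 = 5, q_0 = 5*0 + 1 = 1.
  i=1: a_1=2, p_1 = 2*5 + 1 = 11, q_1 = 2*1 + 0 = 2.
  i=2: a_2=5, p_2 = 5*11 + 5 = 60, q_2 = 5*2 + 1 = 11.
q_2 = 11 > 5, so the last convergent with denominator <= 5 is p_1/q_1 = 11/2.
The closest fraction with denominator <= 5 is either p_1/q_1 or the intermediate fraction (k*p_1 + p_0)/(k*q_1 + q_0) with the largest k >= 1 whose denominator stays <= 5; these approach x as k grows, and every other convergent or intermediate fraction in range is farther away.
Largest k: floor((5 - q_0)/q_1) = floor((5 - 1)/2) = 2.
That gives (2*11 + 5)/(2*2 + 1) = 27/5.
Compare the errors: |x - 11/2| = |60*2 - 11*11|/(11*2) = 1/22, and |x - 27/5| = |60*5 - 27*11|/(11*5) = 3/55.
Cross-multiplying, 1*55 = 55 < 66 = 3*22, so 1/22 is smaller: the convergent 11/2 is closer to x than 27/5.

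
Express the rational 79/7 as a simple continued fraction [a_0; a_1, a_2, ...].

Run the Euclidean algorithm on 79 and 7; the successive quotients are the partial quotients a_0, a_1, ... (each step inverts the fractional part left over by the previous one):
  79 = 11*7 + 2, so a_0 = 11.
  7 = 3*2 + 1, so a_1 = 3.
  2 = 2*1 + 0, so a_2 = 2.
The remainder reaches 0 after 3 divisions, so the expansion has 3 partial quotients, read off in order.

[11; 3, 2]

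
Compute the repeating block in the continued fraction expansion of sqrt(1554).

Write x_i = (sqrt(1554) + m_i)/d_i with (m_0, d_0) = (0, 1). a_0 = floor(sqrt(1554)) = 39, since 39^2 = 1521 <= 1554 < 1600 = 40^2.
Iterate m_{i+1} = d_i*a_i - m_i, d_{i+1} = (1554 - m_{i+1}^2)/d_i, a_{i+1} = floor((a_0 + m_{i+1})/d_{i+1}):
  m_1 = 1*39 - 0 = 39, d_1 = (1554 - 39^2)/1 = 33/1 = 33, a_1 = floor((39 + 39)/33) = 2.
  m_2 = 33*2 - 39 = 27, d_2 = (1554 - 27^2)/33 = 825/33 = 25, a_2 = floor((39 + 27)/25) = 2.
  m_3 = 25*2 - 27 = 23, d_3 = (1554 - 23^2)/25 = 1025/25 = 41, a_3 = floor((39 + 23)/41) = 1.
  m_4 = 41*1 - 23 = 18, d_4 = (1554 - 18^2)/41 = 1230/41 = 30, a_4 = floor((39 + 18)/30) = 1.
  m_5 = 30*1 - 18 = 12, d_5 = (1554 - 12^2)/30 = 1410/30 = 47, a_5 = floor((39 + 12)/47) = 1.
  m_6 = 47*1 - 12 = 35, d_6 = (1554 - 35^2)/47 = 329/47 = 7, a_6 = floor((39 + 35)/7) = 10.
  m_7 = 7*10 - 35 = 35, d_7 = (1554 - 35^2)/7 = 329/7 = 47, a_7 = floor((39 + 35)/47) = 1.
  m_8 = 47*1 - 35 = 12, d_8 = (1554 - 12^2)/47 = 1410/47 = 30, a_8 = floor((39 + 12)/30) = 1.
  m_9 = 30*1 - 12 = 18, d_9 = (1554 - 18^2)/30 = 1230/30 = 41, a_9 = floor((39 + 18)/41) = 1.
  m_10 = 41*1 - 18 = 23, d_10 = (1554 - 23^2)/41 = 1025/41 = 25, a_10 = floor((39 + 23)/25) = 2.
  m_11 = 25*2 - 23 = 27, d_11 = (1554 - 27^2)/25 = 825/25 = 33, a_11 = floor((39 + 27)/33) = 2.
  m_12 = 33*2 - 27 = 39, d_12 = (1554 - 39^2)/33 = 33/33 = 1, a_12 = floor((39 + 39)/1) = 78.
  m_13 = 1*78 - 39 = 39, d_13 = (1554 - 39^2)/1 = 33/1 = 33: (m_13, d_13) = (m_1, d_1) = (39, 33), so from here the quotients repeat a_1, ..., a_12; the period length is 12.
Hence the expansion of sqrt(1554) is a_0 = 39 followed by the repeating block 2, 2, 1, 1, 1, 10, 1, 1, 1, 2, 2, 78 (period 12).

[39; (2, 2, 1, 1, 1, 10, 1, 1, 1, 2, 2, 78)]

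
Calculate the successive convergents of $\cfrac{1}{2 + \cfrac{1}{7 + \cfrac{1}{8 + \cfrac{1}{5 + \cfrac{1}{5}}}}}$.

0/1, 1/2, 7/15, 57/122, 292/625, 1517/3247

Using the convergent recurrence p_i = a_i*p_{i-1} + p_{i-2}, q_i = a_i*q_{i-1} + q_{i-2} with p_{-2}=0, p_{-1}=1, q_{-2}=1, q_{-1}=0:
  i=0: a_0=0, p_0 = 0*1 + 0 = 0, q_0 = 0*0 + 1 = 1.
  i=1: a_1=2, p_1 = 2*0 + 1 = 1, q_1 = 2*1 + 0 = 2.
  i=2: a_2=7, p_2 = 7*1 + 0 = 7, q_2 = 7*2 + 1 = 15.
  i=3: a_3=8, p_3 = 8*7 + 1 = 57, q_3 = 8*15 + 2 = 122.
  i=4: a_4=5, p_4 = 5*57 + 7 = 292, q_4 = 5*122 + 15 = 625.
  i=5: a_5=5, p_5 = 5*292 + 57 = 1517, q_5 = 5*625 + 122 = 3247.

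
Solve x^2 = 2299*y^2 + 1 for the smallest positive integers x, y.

First expand sqrt(2299) as a continued fraction. With x_i = (sqrt(2299) + m_i)/d_i and (m_0, d_0) = (0, 1): a_0 = floor(sqrt(2299)) = 47, since 47^2 = 2209 <= 2299 < 2304 = 48^2.
Iterate m_{i+1} = d_i*a_i - m_i, d_{i+1} = (2299 - m_{i+1}^2)/d_i, a_{i+1} = floor((a_0 + m_{i+1})/d_{i+1}):
  m_1 = 1*47 - 0 = 47, d_1 = (2299 - 47^2)/1 = 90/1 = 90, a_1 = floor((47 + 47)/90) = 1.
  m_2 = 90*1 - 47 = 43, d_2 = (2299 - 43^2)/90 = 450/90 = 5, a_2 = floor((47 + 43)/5) = 18.
  m_3 = 5*18 - 43 = 47, d_3 = (2299 - 47^2)/5 = 90/5 = 18, a_3 = floor((47 + 47)/18) = 5.
  m_4 = 18*5 - 47 = 43, d_4 = (2299 - 43^2)/18 = 450/18 = 25, a_4 = floor((47 + 43)/25) = 3.
  m_5 = 25*3 - 43 = 32, d_5 = (2299 - 32^2)/25 = 1275/25 = 51, a_5 = floor((47 + 32)/51) = 1.
  m_6 = 51*1 - 32 = 19, d_6 = (2299 - 19^2)/51 = 1938/51 = 38, a_6 = floor((47 + 19)/38) = 1.
  m_7 = 38*1 - 19 = 19, d_7 = (2299 - 19^2)/38 = 1938/38 = 51, a_7 = floor((47 + 19)/51) = 1.
  m_8 = 51*1 - 19 = 32, d_8 = (2299 - 32^2)/51 = 1275/51 = 25, a_8 = floor((47 + 32)/25) = 3.
  m_9 = 25*3 - 32 = 43, d_9 = (2299 - 43^2)/25 = 450/25 = 18, a_9 = floor((47 + 43)/18) = 5.
  m_10 = 18*5 - 43 = 47, d_10 = (2299 - 47^2)/18 = 90/18 = 5, a_10 = floor((47 + 47)/5) = 18.
  m_11 = 5*18 - 47 = 43, d_11 = (2299 - 43^2)/5 = 450/5 = 90, a_11 = floor((47 + 43)/90) = 1.
  m_12 = 90*1 - 43 = 47, d_12 = (2299 - 47^2)/90 = 90/90 = 1, a_12 = floor((47 + 47)/1) = 94.
  m_13 = 1*94 - 47 = 47, d_13 = (2299 - 47^2)/1 = 90/1 = 90: (m_13, d_13) = (m_1, d_1) = (47, 90), so from here the quotients repeat a_1, ..., a_12; the period length is 12.
So sqrt(2299) = [47; (1, 18, 5, 3, 1, 1, 1, 3, 5, 18, 1, 94)] with period length k = 12.
k is even, so the fundamental solution of x^2 - 2299y^2 = 1 is (p_{k-1}, q_{k-1}) = (p_11, q_11); compute convergents through index 11.
Convergents (p_i = a_i*p_{i-1} + p_{i-2}, q_i = a_i*q_{i-1} + q_{i-2} with p_{-2}=0, p_{-1}=1, q_{-2}=1, q_{-1}=0):
  i=0: a_0=47, p_0 = 47*1 + 0 = 47, q_0 = 47*0 + 1 = 1.
  i=1: a_1=1, p_1 = 1*47 + 1 = 48, q_1 = 1*1 + 0 = 1.
  i=2: a_2=18, p_2 = 18*48 + 47 = 911, q_2 = 18*1 + 1 = 19.
  i=3: a_3=5, p_3 = 5*911 + 48 = 4603, q_3 = 5*19 + 1 = 96.
  i=4: a_4=3, p_4 = 3*4603 + 911 = 14720, q_4 = 3*96 + 19 = 307.
  i=5: a_5=1, p_5 = 1*14720 + 4603 = 19323, q_5 = 1*307 + 96 = 403.
  i=6: a_6=1, p_6 = 1*19323 + 14720 = 34043, q_6 = 1*403 + 307 = 710.
  i=7: a_7=1, p_7 = 1*34043 + 19323 = 53366, q_7 = 1*710 + 403 = 1113.
  i=8: a_8=3, p_8 = 3*53366 + 34043 = 194141, q_8 = 3*1113 + 710 = 4049.
  i=9: a_9=5, p_9 = 5*194141 + 53366 = 1024071, q_9 = 5*4049 + 1113 = 21358.
  i=10: a_10=18, p_10 = 18*1024071 + 194141 = 18627419, q_10 = 18*21358 + 4049 = 388493.
  i=11: a_11=1, p_11 = 1*18627419 + 1024071 = 19651490, q_11 = 1*388493 + 21358 = 409851.
Check: 19651490^2 - 2299*409851^2 = 386181059220100 - 386181059220099 = 1, so (x, y) = (19651490, 409851) solves the equation, and by the theorem it is the least positive solution.

(x, y) = (19651490, 409851)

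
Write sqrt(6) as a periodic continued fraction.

Write x_i = (sqrt(6) + m_i)/d_i with (m_0, d_0) = (0, 1). a_0 = floor(sqrt(6)) = 2, since 2^2 = 4 <= 6 < 9 = 3^2.
Iterate m_{i+1} = d_i*a_i - m_i, d_{i+1} = (6 - m_{i+1}^2)/d_i, a_{i+1} = floor((a_0 + m_{i+1})/d_{i+1}):
  m_1 = 1*2 - 0 = 2, d_1 = (6 - 2^2)/1 = 2/1 = 2, a_1 = floor((2 + 2)/2) = 2.
  m_2 = 2*2 - 2 = 2, d_2 = (6 - 2^2)/2 = 2/2 = 1, a_2 = floor((2 + 2)/1) = 4.
  m_3 = 1*4 - 2 = 2, d_3 = (6 - 2^2)/1 = 2/1 = 2: (m_3, d_3) = (m_1, d_1) = (2, 2), so from here the quotients repeat a_1, a_2; the period length is 2.
Hence the expansion of sqrt(6) is a_0 = 2 followed by the repeating block 2, 4 (period 2).

[2; (2, 4)]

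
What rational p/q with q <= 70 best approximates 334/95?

225/64

Expand x = 334/95 as a continued fraction with the Euclidean algorithm:
  334 = 3*95 + 49, so a_0 = 3.
  95 = 1*49 + 46, so a_1 = 1.
  49 = 1*46 + 3, so a_2 = 1.
  46 = 15*3 + 1, so a_3 = 15.
  3 = 3*1 + 0, so a_4 = 3.
so x = [3; 1, 1, 15, 3].
Convergents (p_i = a_i*p_{i-1} + p_{i-2}, q_i = a_i*q_{i-1} + q_{i-2} with p_{-2}=0, p_{-1}=1, q_{-2}=1, q_{-1}=0), until the denominator exceeds 70:
  i=0: a_0=3, p_0 = 3*1 + 0 = 3, q_0 = 3*0 + 1 = 1.
  i=1: a_1=1, p_1 = 1*3 + 1 = 4, q_1 = 1*1 + 0 = 1.
  i=2: a_2=1, p_2 = 1*4 + 3 = 7, q_2 = 1*1 + 1 = 2.
  i=3: a_3=15, p_3 = 15*7 + 4 = 109, q_3 = 15*2 + 1 = 31.
  i=4: a_4=3, p_4 = 3*109 + 7 = 334, q_4 = 3*31 + 2 = 95.
q_4 = 95 > 70, so the last convergent with denominator <= 70 is p_3/q_3 = 109/31.
The closest fraction with denominator <= 70 is either p_3/q_3 or the intermediate fraction (k*p_3 + p_2)/(k*q_3 + q_2) with the largest k >= 1 whose denominator stays <= 70; these approach x as k grows, and every other convergent or intermediate fraction in range is farther away.
Largest k: floor((70 - q_2)/q_3) = floor((70 - 2)/31) = 2.
That gives (2*109 + 7)/(2*31 + 2) = 225/64.
Compare the errors: |x - 109/31| = |334*31 - 109*95|/(95*31) = 1/2945, and |x - 225/64| = |334*64 - 225*95|/(95*64) = 1/6080.
Cross-multiplying, 1*2945 = 2945 < 6080 = 1*6080, so 1/6080 is smaller: the intermediate fraction 225/64 is closer to x than 109/31.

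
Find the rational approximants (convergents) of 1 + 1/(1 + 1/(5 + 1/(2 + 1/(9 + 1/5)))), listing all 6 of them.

1/1, 2/1, 11/6, 24/13, 227/123, 1159/628

Using the convergent recurrence p_i = a_i*p_{i-1} + p_{i-2}, q_i = a_i*q_{i-1} + q_{i-2} with p_{-2}=0, p_{-1}=1, q_{-2}=1, q_{-1}=0:
  i=0: a_0=1, p_0 = 1*1 + 0 = 1, q_0 = 1*0 + 1 = 1.
  i=1: a_1=1, p_1 = 1*1 + 1 = 2, q_1 = 1*1 + 0 = 1.
  i=2: a_2=5, p_2 = 5*2 + 1 = 11, q_2 = 5*1 + 1 = 6.
  i=3: a_3=2, p_3 = 2*11 + 2 = 24, q_3 = 2*6 + 1 = 13.
  i=4: a_4=9, p_4 = 9*24 + 11 = 227, q_4 = 9*13 + 6 = 123.
  i=5: a_5=5, p_5 = 5*227 + 24 = 1159, q_5 = 5*123 + 13 = 628.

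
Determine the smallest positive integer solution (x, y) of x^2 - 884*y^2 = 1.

(x, y) = (1665, 56)

First expand sqrt(884) as a continued fraction. With x_i = (sqrt(884) + m_i)/d_i and (m_0, d_0) = (0, 1): a_0 = floor(sqrt(884)) = 29, since 29^2 = 841 <= 884 < 900 = 30^2.
Iterate m_{i+1} = d_i*a_i - m_i, d_{i+1} = (884 - m_{i+1}^2)/d_i, a_{i+1} = floor((a_0 + m_{i+1})/d_{i+1}):
  m_1 = 1*29 - 0 = 29, d_1 = (884 - 29^2)/1 = 43/1 = 43, a_1 = floor((29 + 29)/43) = 1.
  m_2 = 43*1 - 29 = 14, d_2 = (884 - 14^2)/43 = 688/43 = 16, a_2 = floor((29 + 14)/16) = 2.
  m_3 = 16*2 - 14 = 18, d_3 = (884 - 18^2)/16 = 560/16 = 35, a_3 = floor((29 + 18)/35) = 1.
  m_4 = 35*1 - 18 = 17, d_4 = (884 - 17^2)/35 = 595/35 = 17, a_4 = floor((29 + 17)/17) = 2.
  m_5 = 17*2 - 17 = 17, d_5 = (884 - 17^2)/17 = 595/17 = 35, a_5 = floor((29 + 17)/35) = 1.
  m_6 = 35*1 - 17 = 18, d_6 = (884 - 18^2)/35 = 560/35 = 16, a_6 = floor((29 + 18)/16) = 2.
  m_7 = 16*2 - 18 = 14, d_7 = (884 - 14^2)/16 = 688/16 = 43, a_7 = floor((29 + 14)/43) = 1.
  m_8 = 43*1 - 14 = 29, d_8 = (884 - 29^2)/43 = 43/43 = 1, a_8 = floor((29 + 29)/1) = 58.
  m_9 = 1*58 - 29 = 29, d_9 = (884 - 29^2)/1 = 43/1 = 43: (m_9, d_9) = (m_1, d_1) = (29, 43), so from here the quotients repeat a_1, ..., a_8; the period length is 8.
So sqrt(884) = [29; (1, 2, 1, 2, 1, 2, 1, 58)] with period length k = 8.
k is even, so the fundamental solution of x^2 - 884y^2 = 1 is (p_{k-1}, q_{k-1}) = (p_7, q_7); compute convergents through index 7.
Convergents (p_i = a_i*p_{i-1} + p_{i-2}, q_i = a_i*q_{i-1} + q_{i-2} with p_{-2}=0, p_{-1}=1, q_{-2}=1, q_{-1}=0):
  i=0: a_0=29, p_0 = 29*1 + 0 = 29, q_0 = 29*0 + 1 = 1.
  i=1: a_1=1, p_1 = 1*29 + 1 = 30, q_1 = 1*1 + 0 = 1.
  i=2: a_2=2, p_2 = 2*30 + 29 = 89, q_2 = 2*1 + 1 = 3.
  i=3: a_3=1, p_3 = 1*89 + 30 = 119, q_3 = 1*3 + 1 = 4.
  i=4: a_4=2, p_4 = 2*119 + 89 = 327, q_4 = 2*4 + 3 = 11.
  i=5: a_5=1, p_5 = 1*327 + 119 = 446, q_5 = 1*11 + 4 = 15.
  i=6: a_6=2, p_6 = 2*446 + 327 = 1219, q_6 = 2*15 + 11 = 41.
  i=7: a_7=1, p_7 = 1*1219 + 446 = 1665, q_7 = 1*41 + 15 = 56.
Check: 1665^2 - 884*56^2 = 2772225 - 2772224 = 1, so (x, y) = (1665, 56) solves the equation, and by the theorem it is the least positive solution.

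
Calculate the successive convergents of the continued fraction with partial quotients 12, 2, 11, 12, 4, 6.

12/1, 25/2, 287/23, 3469/278, 14163/1135, 88447/7088

Using the convergent recurrence p_i = a_i*p_{i-1} + p_{i-2}, q_i = a_i*q_{i-1} + q_{i-2} with p_{-2}=0, p_{-1}=1, q_{-2}=1, q_{-1}=0:
  i=0: a_0=12, p_0 = 12*1 + 0 = 12, q_0 = 12*0 + 1 = 1.
  i=1: a_1=2, p_1 = 2*12 + 1 = 25, q_1 = 2*1 + 0 = 2.
  i=2: a_2=11, p_2 = 11*25 + 12 = 287, q_2 = 11*2 + 1 = 23.
  i=3: a_3=12, p_3 = 12*287 + 25 = 3469, q_3 = 12*23 + 2 = 278.
  i=4: a_4=4, p_4 = 4*3469 + 287 = 14163, q_4 = 4*278 + 23 = 1135.
  i=5: a_5=6, p_5 = 6*14163 + 3469 = 88447, q_5 = 6*1135 + 278 = 7088.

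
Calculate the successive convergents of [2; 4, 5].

Using the convergent recurrence p_i = a_i*p_{i-1} + p_{i-2}, q_i = a_i*q_{i-1} + q_{i-2} with p_{-2}=0, p_{-1}=1, q_{-2}=1, q_{-1}=0:
  i=0: a_0=2, p_0 = 2*1 + 0 = 2, q_0 = 2*0 + 1 = 1.
  i=1: a_1=4, p_1 = 4*2 + 1 = 9, q_1 = 4*1 + 0 = 4.
  i=2: a_2=5, p_2 = 5*9 + 2 = 47, q_2 = 5*4 + 1 = 21.

2/1, 9/4, 47/21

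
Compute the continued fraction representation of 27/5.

Run the Euclidean algorithm on 27 and 5; the successive quotients are the partial quotients a_0, a_1, ... (each step inverts the fractional part left over by the previous one):
  27 = 5*5 + 2, so a_0 = 5.
  5 = 2*2 + 1, so a_1 = 2.
  2 = 2*1 + 0, so a_2 = 2.
The remainder reaches 0 after 3 divisions, so the expansion has 3 partial quotients, read off in order.

[5; 2, 2]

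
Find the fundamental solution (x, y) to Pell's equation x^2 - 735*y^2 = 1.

First expand sqrt(735) as a continued fraction. With x_i = (sqrt(735) + m_i)/d_i and (m_0, d_0) = (0, 1): a_0 = floor(sqrt(735)) = 27, since 27^2 = 729 <= 735 < 784 = 28^2.
Iterate m_{i+1} = d_i*a_i - m_i, d_{i+1} = (735 - m_{i+1}^2)/d_i, a_{i+1} = floor((a_0 + m_{i+1})/d_{i+1}):
  m_1 = 1*27 - 0 = 27, d_1 = (735 - 27^2)/1 = 6/1 = 6, a_1 = floor((27 + 27)/6) = 9.
  m_2 = 6*9 - 27 = 27, d_2 = (735 - 27^2)/6 = 6/6 = 1, a_2 = floor((27 + 27)/1) = 54.
  m_3 = 1*54 - 27 = 27, d_3 = (735 - 27^2)/1 = 6/1 = 6: (m_3, d_3) = (m_1, d_1) = (27, 6), so from here the quotients repeat a_1, a_2; the period length is 2.
So sqrt(735) = [27; (9, 54)] with period length k = 2.
k is even, so the fundamental solution of x^2 - 735y^2 = 1 is (p_{k-1}, q_{k-1}) = (p_1, q_1); compute convergents through index 1.
Convergents (p_i = a_i*p_{i-1} + p_{i-2}, q_i = a_i*q_{i-1} + q_{i-2} with p_{-2}=0, p_{-1}=1, q_{-2}=1, q_{-1}=0):
  i=0: a_0=27, p_0 = 27*1 + 0 = 27, q_0 = 27*0 + 1 = 1.
  i=1: a_1=9, p_1 = 9*27 + 1 = 244, q_1 = 9*1 + 0 = 9.
Check: 244^2 - 735*9^2 = 59536 - 59535 = 1, so (x, y) = (244, 9) solves the equation, and by the theorem it is the least positive solution.

(x, y) = (244, 9)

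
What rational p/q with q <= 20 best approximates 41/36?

8/7

Expand x = 41/36 as a continued fraction with the Euclidean algorithm:
  41 = 1*36 + 5, so a_0 = 1.
  36 = 7*5 + 1, so a_1 = 7.
  5 = 5*1 + 0, so a_2 = 5.
so x = [1; 7, 5].
Convergents (p_i = a_i*p_{i-1} + p_{i-2}, q_i = a_i*q_{i-1} + q_{i-2} with p_{-2}=0, p_{-1}=1, q_{-2}=1, q_{-1}=0), until the denominator exceeds 20:
  i=0: a_0=1, p_0 = 1*1 + 0 = 1, q_0 = 1*0 + 1 = 1.
  i=1: a_1=7, p_1 = 7*1 + 1 = 8, q_1 = 7*1 + 0 = 7.
  i=2: a_2=5, p_2 = 5*8 + 1 = 41, q_2 = 5*7 + 1 = 36.
q_2 = 36 > 20, so the last convergent with denominator <= 20 is p_1/q_1 = 8/7.
The closest fraction with denominator <= 20 is either p_1/q_1 or the intermediate fraction (k*p_1 + p_0)/(k*q_1 + q_0) with the largest k >= 1 whose denominator stays <= 20; these approach x as k grows, and every other convergent or intermediate fraction in range is farther away.
Largest k: floor((20 - q_0)/q_1) = floor((20 - 1)/7) = 2.
That gives (2*8 + 1)/(2*7 + 1) = 17/15.
Compare the errors: |x - 8/7| = |41*7 - 8*36|/(36*7) = 1/252, and |x - 17/15| = |41*15 - 17*36|/(36*15) = 3/540.
Cross-multiplying, 1*540 = 540 < 756 = 3*252, so 1/252 is smaller: the convergent 8/7 is closer to x than 17/15.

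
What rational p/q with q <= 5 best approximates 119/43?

11/4

Expand x = 119/43 as a continued fraction with the Euclidean algorithm:
  119 = 2*43 + 33, so a_0 = 2.
  43 = 1*33 + 10, so a_1 = 1.
  33 = 3*10 + 3, so a_2 = 3.
  10 = 3*3 + 1, so a_3 = 3.
  3 = 3*1 + 0, so a_4 = 3.
so x = [2; 1, 3, 3, 3].
Convergents (p_i = a_i*p_{i-1} + p_{i-2}, q_i = a_i*q_{i-1} + q_{i-2} with p_{-2}=0, p_{-1}=1, q_{-2}=1, q_{-1}=0), until the denominator exceeds 5:
  i=0: a_0=2, p_0 = 2*1 + 0 = 2, q_0 = 2*0 + 1 = 1.
  i=1: a_1=1, p_1 = 1*2 + 1 = 3, q_1 = 1*1 + 0 = 1.
  i=2: a_2=3, p_2 = 3*3 + 2 = 11, q_2 = 3*1 + 1 = 4.
  i=3: a_3=3, p_3 = 3*11 + 3 = 36, q_3 = 3*4 + 1 = 13.
q_3 = 13 > 5, so the last convergent with denominator <= 5 is p_2/q_2 = 11/4.
The closest fraction with denominator <= 5 is either p_2/q_2 or the intermediate fraction (k*p_2 + p_1)/(k*q_2 + q_1) with the largest k >= 1 whose denominator stays <= 5; these approach x as k grows, and every other convergent or intermediate fraction in range is farther away.
Largest k: floor((5 - q_1)/q_2) = floor((5 - 1)/4) = 1.
That gives (1*11 + 3)/(1*4 + 1) = 14/5.
Compare the errors: |x - 11/4| = |119*4 - 11*43|/(43*4) = 3/172, and |x - 14/5| = |119*5 - 14*43|/(43*5) = 7/215.
Cross-multiplying, 3*215 = 645 < 1204 = 7*172, so 3/172 is smaller: the convergent 11/4 is closer to x than 14/5.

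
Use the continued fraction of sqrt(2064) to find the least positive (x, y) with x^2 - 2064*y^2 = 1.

First expand sqrt(2064) as a continued fraction. With x_i = (sqrt(2064) + m_i)/d_i and (m_0, d_0) = (0, 1): a_0 = floor(sqrt(2064)) = 45, since 45^2 = 2025 <= 2064 < 2116 = 46^2.
Iterate m_{i+1} = d_i*a_i - m_i, d_{i+1} = (2064 - m_{i+1}^2)/d_i, a_{i+1} = floor((a_0 + m_{i+1})/d_{i+1}):
  m_1 = 1*45 - 0 = 45, d_1 = (2064 - 45^2)/1 = 39/1 = 39, a_1 = floor((45 + 45)/39) = 2.
  m_2 = 39*2 - 45 = 33, d_2 = (2064 - 33^2)/39 = 975/39 = 25, a_2 = floor((45 + 33)/25) = 3.
  m_3 = 25*3 - 33 = 42, d_3 = (2064 - 42^2)/25 = 300/25 = 12, a_3 = floor((45 + 42)/12) = 7.
  m_4 = 12*7 - 42 = 42, d_4 = (2064 - 42^2)/12 = 300/12 = 25, a_4 = floor((45 + 42)/25) = 3.
  m_5 = 25*3 - 42 = 33, d_5 = (2064 - 33^2)/25 = 975/25 = 39, a_5 = floor((45 + 33)/39) = 2.
  m_6 = 39*2 - 33 = 45, d_6 = (2064 - 45^2)/39 = 39/39 = 1, a_6 = floor((45 + 45)/1) = 90.
  m_7 = 1*90 - 45 = 45, d_7 = (2064 - 45^2)/1 = 39/1 = 39: (m_7, d_7) = (m_1, d_1) = (45, 39), so from here the quotients repeat a_1, ..., a_6; the period length is 6.
So sqrt(2064) = [45; (2, 3, 7, 3, 2, 90)] with period length k = 6.
k is even, so the fundamental solution of x^2 - 2064y^2 = 1 is (p_{k-1}, q_{k-1}) = (p_5, q_5); compute convergents through index 5.
Convergents (p_i = a_i*p_{i-1} + p_{i-2}, q_i = a_i*q_{i-1} + q_{i-2} with p_{-2}=0, p_{-1}=1, q_{-2}=1, q_{-1}=0):
  i=0: a_0=45, p_0 = 45*1 + 0 = 45, q_0 = 45*0 + 1 = 1.
  i=1: a_1=2, p_1 = 2*45 + 1 = 91, q_1 = 2*1 + 0 = 2.
  i=2: a_2=3, p_2 = 3*91 + 45 = 318, q_2 = 3*2 + 1 = 7.
  i=3: a_3=7, p_3 = 7*318 + 91 = 2317, q_3 = 7*7 + 2 = 51.
  i=4: a_4=3, p_4 = 3*2317 + 318 = 7269, q_4 = 3*51 + 7 = 160.
  i=5: a_5=2, p_5 = 2*7269 + 2317 = 16855, q_5 = 2*160 + 51 = 371.
Check: 16855^2 - 2064*371^2 = 284091025 - 284091024 = 1, so (x, y) = (16855, 371) solves the equation, and by the theorem it is the least positive solution.

(x, y) = (16855, 371)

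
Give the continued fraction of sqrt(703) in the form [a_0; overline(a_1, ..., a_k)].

[26; overline(1, 1, 17, 5, 1, 5, 17, 1, 1, 52)]

Write x_i = (sqrt(703) + m_i)/d_i with (m_0, d_0) = (0, 1). a_0 = floor(sqrt(703)) = 26, since 26^2 = 676 <= 703 < 729 = 27^2.
Iterate m_{i+1} = d_i*a_i - m_i, d_{i+1} = (703 - m_{i+1}^2)/d_i, a_{i+1} = floor((a_0 + m_{i+1})/d_{i+1}):
  m_1 = 1*26 - 0 = 26, d_1 = (703 - 26^2)/1 = 27/1 = 27, a_1 = floor((26 + 26)/27) = 1.
  m_2 = 27*1 - 26 = 1, d_2 = (703 - 1^2)/27 = 702/27 = 26, a_2 = floor((26 + 1)/26) = 1.
  m_3 = 26*1 - 1 = 25, d_3 = (703 - 25^2)/26 = 78/26 = 3, a_3 = floor((26 + 25)/3) = 17.
  m_4 = 3*17 - 25 = 26, d_4 = (703 - 26^2)/3 = 27/3 = 9, a_4 = floor((26 + 26)/9) = 5.
  m_5 = 9*5 - 26 = 19, d_5 = (703 - 19^2)/9 = 342/9 = 38, a_5 = floor((26 + 19)/38) = 1.
  m_6 = 38*1 - 19 = 19, d_6 = (703 - 19^2)/38 = 342/38 = 9, a_6 = floor((26 + 19)/9) = 5.
  m_7 = 9*5 - 19 = 26, d_7 = (703 - 26^2)/9 = 27/9 = 3, a_7 = floor((26 + 26)/3) = 17.
  m_8 = 3*17 - 26 = 25, d_8 = (703 - 25^2)/3 = 78/3 = 26, a_8 = floor((26 + 25)/26) = 1.
  m_9 = 26*1 - 25 = 1, d_9 = (703 - 1^2)/26 = 702/26 = 27, a_9 = floor((26 + 1)/27) = 1.
  m_10 = 27*1 - 1 = 26, d_10 = (703 - 26^2)/27 = 27/27 = 1, a_10 = floor((26 + 26)/1) = 52.
  m_11 = 1*52 - 26 = 26, d_11 = (703 - 26^2)/1 = 27/1 = 27: (m_11, d_11) = (m_1, d_1) = (26, 27), so from here the quotients repeat a_1, ..., a_10; the period length is 10.
Hence the expansion of sqrt(703) is a_0 = 26 followed by the repeating block 1, 1, 17, 5, 1, 5, 17, 1, 1, 52 (period 10).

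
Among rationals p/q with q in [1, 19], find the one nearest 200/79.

38/15

Expand x = 200/79 as a continued fraction with the Euclidean algorithm:
  200 = 2*79 + 42, so a_0 = 2.
  79 = 1*42 + 37, so a_1 = 1.
  42 = 1*37 + 5, so a_2 = 1.
  37 = 7*5 + 2, so a_3 = 7.
  5 = 2*2 + 1, so a_4 = 2.
  2 = 2*1 + 0, so a_5 = 2.
so x = [2; 1, 1, 7, 2, 2].
Convergents (p_i = a_i*p_{i-1} + p_{i-2}, q_i = a_i*q_{i-1} + q_{i-2} with p_{-2}=0, p_{-1}=1, q_{-2}=1, q_{-1}=0), until the denominator exceeds 19:
  i=0: a_0=2, p_0 = 2*1 + 0 = 2, q_0 = 2*0 + 1 = 1.
  i=1: a_1=1, p_1 = 1*2 + 1 = 3, q_1 = 1*1 + 0 = 1.
  i=2: a_2=1, p_2 = 1*3 + 2 = 5, q_2 = 1*1 + 1 = 2.
  i=3: a_3=7, p_3 = 7*5 + 3 = 38, q_3 = 7*2 + 1 = 15.
  i=4: a_4=2, p_4 = 2*38 + 5 = 81, q_4 = 2*15 + 2 = 32.
q_4 = 32 > 19, so the last convergent with denominator <= 19 is p_3/q_3 = 38/15.
The closest fraction with denominator <= 19 is either p_3/q_3 or the intermediate fraction (k*p_3 + p_2)/(k*q_3 + q_2) with the largest k >= 1 whose denominator stays <= 19; these approach x as k grows, and every other convergent or intermediate fraction in range is farther away.
Largest k: floor((19 - q_2)/q_3) = floor((19 - 2)/15) = 1.
That gives (1*38 + 5)/(1*15 + 2) = 43/17.
Compare the errors: |x - 38/15| = |200*15 - 38*79|/(79*15) = 2/1185, and |x - 43/17| = |200*17 - 43*79|/(79*17) = 3/1343.
Cross-multiplying, 2*1343 = 2686 < 3555 = 3*1185, so 2/1185 is smaller: the convergent 38/15 is closer to x than 43/17.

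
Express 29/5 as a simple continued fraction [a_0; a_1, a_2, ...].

[5; 1, 4]

Run the Euclidean algorithm on 29 and 5; the successive quotients are the partial quotients a_0, a_1, ... (each step inverts the fractional part left over by the previous one):
  29 = 5*5 + 4, so a_0 = 5.
  5 = 1*4 + 1, so a_1 = 1.
  4 = 4*1 + 0, so a_2 = 4.
The remainder reaches 0 after 3 divisions, so the expansion has 3 partial quotients, read off in order.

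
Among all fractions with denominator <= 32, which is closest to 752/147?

133/26

Expand x = 752/147 as a continued fraction with the Euclidean algorithm:
  752 = 5*147 + 17, so a_0 = 5.
  147 = 8*17 + 11, so a_1 = 8.
  17 = 1*11 + 6, so a_2 = 1.
  11 = 1*6 + 5, so a_3 = 1.
  6 = 1*5 + 1, so a_4 = 1.
  5 = 5*1 + 0, so a_5 = 5.
so x = [5; 8, 1, 1, 1, 5].
Convergents (p_i = a_i*p_{i-1} + p_{i-2}, q_i = a_i*q_{i-1} + q_{i-2} with p_{-2}=0, p_{-1}=1, q_{-2}=1, q_{-1}=0), until the denominator exceeds 32:
  i=0: a_0=5, p_0 = 5*1 + 0 = 5, q_0 = 5*0 + 1 = 1.
  i=1: a_1=8, p_1 = 8*5 + 1 = 41, q_1 = 8*1 + 0 = 8.
  i=2: a_2=1, p_2 = 1*41 + 5 = 46, q_2 = 1*8 + 1 = 9.
  i=3: a_3=1, p_3 = 1*46 + 41 = 87, q_3 = 1*9 + 8 = 17.
  i=4: a_4=1, p_4 = 1*87 + 46 = 133, q_4 = 1*17 + 9 = 26.
  i=5: a_5=5, p_5 = 5*133 + 87 = 752, q_5 = 5*26 + 17 = 147.
q_5 = 147 > 32, so the last convergent with denominator <= 32 is p_4/q_4 = 133/26.
The closest fraction with denominator <= 32 is either p_4/q_4 or the intermediate fraction (k*p_4 + p_3)/(k*q_4 + q_3) with the largest k >= 1 whose denominator stays <= 32; these approach x as k grows, and every other convergent or intermediate fraction in range is farther away.
Largest k: floor((32 - q_3)/q_4) = floor((32 - 17)/26) = 0.
Since k = 0, no intermediate fraction beyond p_4/q_4 has denominator <= 32, so the convergent 133/26 is the closest (its error is |752*26 - 133*147|/(147*26) = 1/3822).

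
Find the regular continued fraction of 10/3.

Run the Euclidean algorithm on 10 and 3; the successive quotients are the partial quotients a_0, a_1, ... (each step inverts the fractional part left over by the previous one):
  10 = 3*3 + 1, so a_0 = 3.
  3 = 3*1 + 0, so a_1 = 3.
The remainder reaches 0 after 2 divisions, so the expansion has 2 partial quotients, read off in order.

[3; 3]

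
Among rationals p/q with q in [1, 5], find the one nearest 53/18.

Expand x = 53/18 as a continued fraction with the Euclidean algorithm:
  53 = 2*18 + 17, so a_0 = 2.
  18 = 1*17 + 1, so a_1 = 1.
  17 = 17*1 + 0, so a_2 = 17.
so x = [2; 1, 17].
Convergents (p_i = a_i*p_{i-1} + p_{i-2}, q_i = a_i*q_{i-1} + q_{i-2} with p_{-2}=0, p_{-1}=1, q_{-2}=1, q_{-1}=0), until the denominator exceeds 5:
  i=0: a_0=2, p_0 = 2*1 + 0 = 2, q_0 = 2*0 + 1 = 1.
  i=1: a_1=1, p_1 = 1*2 + 1 = 3, q_1 = 1*1 + 0 = 1.
  i=2: a_2=17, p_2 = 17*3 + 2 = 53, q_2 = 17*1 + 1 = 18.
q_2 = 18 > 5, so the last convergent with denominator <= 5 is p_1/q_1 = 3/1.
The closest fraction with denominator <= 5 is either p_1/q_1 or the intermediate fraction (k*p_1 + p_0)/(k*q_1 + q_0) with the largest k >= 1 whose denominator stays <= 5; these approach x as k grows, and every other convergent or intermediate fraction in range is farther away.
Largest k: floor((5 - q_0)/q_1) = floor((5 - 1)/1) = 4.
That gives (4*3 + 2)/(4*1 + 1) = 14/5.
Compare the errors: |x - 3/1| = |53*1 - 3*18|/(18*1) = 1/18, and |x - 14/5| = |53*5 - 14*18|/(18*5) = 13/90.
Cross-multiplying, 1*90 = 90 < 234 = 13*18, so 1/18 is smaller: the convergent 3/1 is closer to x than 14/5.

3/1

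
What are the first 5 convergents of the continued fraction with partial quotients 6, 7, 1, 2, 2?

Using the convergent recurrence p_i = a_i*p_{i-1} + p_{i-2}, q_i = a_i*q_{i-1} + q_{i-2} with p_{-2}=0, p_{-1}=1, q_{-2}=1, q_{-1}=0:
  i=0: a_0=6, p_0 = 6*1 + 0 = 6, q_0 = 6*0 + 1 = 1.
  i=1: a_1=7, p_1 = 7*6 + 1 = 43, q_1 = 7*1 + 0 = 7.
  i=2: a_2=1, p_2 = 1*43 + 6 = 49, q_2 = 1*7 + 1 = 8.
  i=3: a_3=2, p_3 = 2*49 + 43 = 141, q_3 = 2*8 + 7 = 23.
  i=4: a_4=2, p_4 = 2*141 + 49 = 331, q_4 = 2*23 + 8 = 54.

6/1, 43/7, 49/8, 141/23, 331/54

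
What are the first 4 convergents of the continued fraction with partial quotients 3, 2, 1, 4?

Using the convergent recurrence p_i = a_i*p_{i-1} + p_{i-2}, q_i = a_i*q_{i-1} + q_{i-2} with p_{-2}=0, p_{-1}=1, q_{-2}=1, q_{-1}=0:
  i=0: a_0=3, p_0 = 3*1 + 0 = 3, q_0 = 3*0 + 1 = 1.
  i=1: a_1=2, p_1 = 2*3 + 1 = 7, q_1 = 2*1 + 0 = 2.
  i=2: a_2=1, p_2 = 1*7 + 3 = 10, q_2 = 1*2 + 1 = 3.
  i=3: a_3=4, p_3 = 4*10 + 7 = 47, q_3 = 4*3 + 2 = 14.

3/1, 7/2, 10/3, 47/14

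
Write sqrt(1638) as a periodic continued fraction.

Write x_i = (sqrt(1638) + m_i)/d_i with (m_0, d_0) = (0, 1). a_0 = floor(sqrt(1638)) = 40, since 40^2 = 1600 <= 1638 < 1681 = 41^2.
Iterate m_{i+1} = d_i*a_i - m_i, d_{i+1} = (1638 - m_{i+1}^2)/d_i, a_{i+1} = floor((a_0 + m_{i+1})/d_{i+1}):
  m_1 = 1*40 - 0 = 40, d_1 = (1638 - 40^2)/1 = 38/1 = 38, a_1 = floor((40 + 40)/38) = 2.
  m_2 = 38*2 - 40 = 36, d_2 = (1638 - 36^2)/38 = 342/38 = 9, a_2 = floor((40 + 36)/9) = 8.
  m_3 = 9*8 - 36 = 36, d_3 = (1638 - 36^2)/9 = 342/9 = 38, a_3 = floor((40 + 36)/38) = 2.
  m_4 = 38*2 - 36 = 40, d_4 = (1638 - 40^2)/38 = 38/38 = 1, a_4 = floor((40 + 40)/1) = 80.
  m_5 = 1*80 - 40 = 40, d_5 = (1638 - 40^2)/1 = 38/1 = 38: (m_5, d_5) = (m_1, d_1) = (40, 38), so from here the quotients repeat a_1, ..., a_4; the period length is 4.
Hence the expansion of sqrt(1638) is a_0 = 40 followed by the repeating block 2, 8, 2, 80 (period 4).

[40; (2, 8, 2, 80)]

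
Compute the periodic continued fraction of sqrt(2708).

Write x_i = (sqrt(2708) + m_i)/d_i with (m_0, d_0) = (0, 1). a_0 = floor(sqrt(2708)) = 52, since 52^2 = 2704 <= 2708 < 2809 = 53^2.
Iterate m_{i+1} = d_i*a_i - m_i, d_{i+1} = (2708 - m_{i+1}^2)/d_i, a_{i+1} = floor((a_0 + m_{i+1})/d_{i+1}):
  m_1 = 1*52 - 0 = 52, d_1 = (2708 - 52^2)/1 = 4/1 = 4, a_1 = floor((52 + 52)/4) = 26.
  m_2 = 4*26 - 52 = 52, d_2 = (2708 - 52^2)/4 = 4/4 = 1, a_2 = floor((52 + 52)/1) = 104.
  m_3 = 1*104 - 52 = 52, d_3 = (2708 - 52^2)/1 = 4/1 = 4: (m_3, d_3) = (m_1, d_1) = (52, 4), so from here the quotients repeat a_1, a_2; the period length is 2.
Hence the expansion of sqrt(2708) is a_0 = 52 followed by the repeating block 26, 104 (period 2).

[52; (26, 104)]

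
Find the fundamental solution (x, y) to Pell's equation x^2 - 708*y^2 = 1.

(x, y) = (62423, 2346)

First expand sqrt(708) as a continued fraction. With x_i = (sqrt(708) + m_i)/d_i and (m_0, d_0) = (0, 1): a_0 = floor(sqrt(708)) = 26, since 26^2 = 676 <= 708 < 729 = 27^2.
Iterate m_{i+1} = d_i*a_i - m_i, d_{i+1} = (708 - m_{i+1}^2)/d_i, a_{i+1} = floor((a_0 + m_{i+1})/d_{i+1}):
  m_1 = 1*26 - 0 = 26, d_1 = (708 - 26^2)/1 = 32/1 = 32, a_1 = floor((26 + 26)/32) = 1.
  m_2 = 32*1 - 26 = 6, d_2 = (708 - 6^2)/32 = 672/32 = 21, a_2 = floor((26 + 6)/21) = 1.
  m_3 = 21*1 - 6 = 15, d_3 = (708 - 15^2)/21 = 483/21 = 23, a_3 = floor((26 + 15)/23) = 1.
  m_4 = 23*1 - 15 = 8, d_4 = (708 - 8^2)/23 = 644/23 = 28, a_4 = floor((26 + 8)/28) = 1.
  m_5 = 28*1 - 8 = 20, d_5 = (708 - 20^2)/28 = 308/28 = 11, a_5 = floor((26 + 20)/11) = 4.
  m_6 = 11*4 - 20 = 24, d_6 = (708 - 24^2)/11 = 132/11 = 12, a_6 = floor((26 + 24)/12) = 4.
  m_7 = 12*4 - 24 = 24, d_7 = (708 - 24^2)/12 = 132/12 = 11, a_7 = floor((26 + 24)/11) = 4.
  m_8 = 11*4 - 24 = 20, d_8 = (708 - 20^2)/11 = 308/11 = 28, a_8 = floor((26 + 20)/28) = 1.
  m_9 = 28*1 - 20 = 8, d_9 = (708 - 8^2)/28 = 644/28 = 23, a_9 = floor((26 + 8)/23) = 1.
  m_10 = 23*1 - 8 = 15, d_10 = (708 - 15^2)/23 = 483/23 = 21, a_10 = floor((26 + 15)/21) = 1.
  m_11 = 21*1 - 15 = 6, d_11 = (708 - 6^2)/21 = 672/21 = 32, a_11 = floor((26 + 6)/32) = 1.
  m_12 = 32*1 - 6 = 26, d_12 = (708 - 26^2)/32 = 32/32 = 1, a_12 = floor((26 + 26)/1) = 52.
  m_13 = 1*52 - 26 = 26, d_13 = (708 - 26^2)/1 = 32/1 = 32: (m_13, d_13) = (m_1, d_1) = (26, 32), so from here the quotients repeat a_1, ..., a_12; the period length is 12.
So sqrt(708) = [26; (1, 1, 1, 1, 4, 4, 4, 1, 1, 1, 1, 52)] with period length k = 12.
k is even, so the fundamental solution of x^2 - 708y^2 = 1 is (p_{k-1}, q_{k-1}) = (p_11, q_11); compute convergents through index 11.
Convergents (p_i = a_i*p_{i-1} + p_{i-2}, q_i = a_i*q_{i-1} + q_{i-2} with p_{-2}=0, p_{-1}=1, q_{-2}=1, q_{-1}=0):
  i=0: a_0=26, p_0 = 26*1 + 0 = 26, q_0 = 26*0 + 1 = 1.
  i=1: a_1=1, p_1 = 1*26 + 1 = 27, q_1 = 1*1 + 0 = 1.
  i=2: a_2=1, p_2 = 1*27 + 26 = 53, q_2 = 1*1 + 1 = 2.
  i=3: a_3=1, p_3 = 1*53 + 27 = 80, q_3 = 1*2 + 1 = 3.
  i=4: a_4=1, p_4 = 1*80 + 53 = 133, q_4 = 1*3 + 2 = 5.
  i=5: a_5=4, p_5 = 4*133 + 80 = 612, q_5 = 4*5 + 3 = 23.
  i=6: a_6=4, p_6 = 4*612 + 133 = 2581, q_6 = 4*23 + 5 = 97.
  i=7: a_7=4, p_7 = 4*2581 + 612 = 10936, q_7 = 4*97 + 23 = 411.
  i=8: a_8=1, p_8 = 1*10936 + 2581 = 13517, q_8 = 1*411 + 97 = 508.
  i=9: a_9=1, p_9 = 1*13517 + 10936 = 24453, q_9 = 1*508 + 411 = 919.
  i=10: a_10=1, p_10 = 1*24453 + 13517 = 37970, q_10 = 1*919 + 508 = 1427.
  i=11: a_11=1, p_11 = 1*37970 + 24453 = 62423, q_11 = 1*1427 + 919 = 2346.
Check: 62423^2 - 708*2346^2 = 3896630929 - 3896630928 = 1, so (x, y) = (62423, 2346) solves the equation, and by the theorem it is the least positive solution.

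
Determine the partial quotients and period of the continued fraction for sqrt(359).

Write x_i = (sqrt(359) + m_i)/d_i with (m_0, d_0) = (0, 1). a_0 = floor(sqrt(359)) = 18, since 18^2 = 324 <= 359 < 361 = 19^2.
Iterate m_{i+1} = d_i*a_i - m_i, d_{i+1} = (359 - m_{i+1}^2)/d_i, a_{i+1} = floor((a_0 + m_{i+1})/d_{i+1}):
  m_1 = 1*18 - 0 = 18, d_1 = (359 - 18^2)/1 = 35/1 = 35, a_1 = floor((18 + 18)/35) = 1.
  m_2 = 35*1 - 18 = 17, d_2 = (359 - 17^2)/35 = 70/35 = 2, a_2 = floor((18 + 17)/2) = 17.
  m_3 = 2*17 - 17 = 17, d_3 = (359 - 17^2)/2 = 70/2 = 35, a_3 = floor((18 + 17)/35) = 1.
  m_4 = 35*1 - 17 = 18, d_4 = (359 - 18^2)/35 = 35/35 = 1, a_4 = floor((18 + 18)/1) = 36.
  m_5 = 1*36 - 18 = 18, d_5 = (359 - 18^2)/1 = 35/1 = 35: (m_5, d_5) = (m_1, d_1) = (18, 35), so from here the quotients repeat a_1, ..., a_4; the period length is 4.
Hence the expansion of sqrt(359) is a_0 = 18 followed by the repeating block 1, 17, 1, 36 (period 4).

[18; (1, 17, 1, 36)]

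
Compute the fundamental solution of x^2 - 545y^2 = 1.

(x, y) = (1961, 84)

First expand sqrt(545) as a continued fraction. With x_i = (sqrt(545) + m_i)/d_i and (m_0, d_0) = (0, 1): a_0 = floor(sqrt(545)) = 23, since 23^2 = 529 <= 545 < 576 = 24^2.
Iterate m_{i+1} = d_i*a_i - m_i, d_{i+1} = (545 - m_{i+1}^2)/d_i, a_{i+1} = floor((a_0 + m_{i+1})/d_{i+1}):
  m_1 = 1*23 - 0 = 23, d_1 = (545 - 23^2)/1 = 16/1 = 16, a_1 = floor((23 + 23)/16) = 2.
  m_2 = 16*2 - 23 = 9, d_2 = (545 - 9^2)/16 = 464/16 = 29, a_2 = floor((23 + 9)/29) = 1.
  m_3 = 29*1 - 9 = 20, d_3 = (545 - 20^2)/29 = 145/29 = 5, a_3 = floor((23 + 20)/5) = 8.
  m_4 = 5*8 - 20 = 20, d_4 = (545 - 20^2)/5 = 145/5 = 29, a_4 = floor((23 + 20)/29) = 1.
  m_5 = 29*1 - 20 = 9, d_5 = (545 - 9^2)/29 = 464/29 = 16, a_5 = floor((23 + 9)/16) = 2.
  m_6 = 16*2 - 9 = 23, d_6 = (545 - 23^2)/16 = 16/16 = 1, a_6 = floor((23 + 23)/1) = 46.
  m_7 = 1*46 - 23 = 23, d_7 = (545 - 23^2)/1 = 16/1 = 16: (m_7, d_7) = (m_1, d_1) = (23, 16), so from here the quotients repeat a_1, ..., a_6; the period length is 6.
So sqrt(545) = [23; (2, 1, 8, 1, 2, 46)] with period length k = 6.
k is even, so the fundamental solution of x^2 - 545y^2 = 1 is (p_{k-1}, q_{k-1}) = (p_5, q_5); compute convergents through index 5.
Convergents (p_i = a_i*p_{i-1} + p_{i-2}, q_i = a_i*q_{i-1} + q_{i-2} with p_{-2}=0, p_{-1}=1, q_{-2}=1, q_{-1}=0):
  i=0: a_0=23, p_0 = 23*1 + 0 = 23, q_0 = 23*0 + 1 = 1.
  i=1: a_1=2, p_1 = 2*23 + 1 = 47, q_1 = 2*1 + 0 = 2.
  i=2: a_2=1, p_2 = 1*47 + 23 = 70, q_2 = 1*2 + 1 = 3.
  i=3: a_3=8, p_3 = 8*70 + 47 = 607, q_3 = 8*3 + 2 = 26.
  i=4: a_4=1, p_4 = 1*607 + 70 = 677, q_4 = 1*26 + 3 = 29.
  i=5: a_5=2, p_5 = 2*677 + 607 = 1961, q_5 = 2*29 + 26 = 84.
Check: 1961^2 - 545*84^2 = 3845521 - 3845520 = 1, so (x, y) = (1961, 84) solves the equation, and by the theorem it is the least positive solution.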